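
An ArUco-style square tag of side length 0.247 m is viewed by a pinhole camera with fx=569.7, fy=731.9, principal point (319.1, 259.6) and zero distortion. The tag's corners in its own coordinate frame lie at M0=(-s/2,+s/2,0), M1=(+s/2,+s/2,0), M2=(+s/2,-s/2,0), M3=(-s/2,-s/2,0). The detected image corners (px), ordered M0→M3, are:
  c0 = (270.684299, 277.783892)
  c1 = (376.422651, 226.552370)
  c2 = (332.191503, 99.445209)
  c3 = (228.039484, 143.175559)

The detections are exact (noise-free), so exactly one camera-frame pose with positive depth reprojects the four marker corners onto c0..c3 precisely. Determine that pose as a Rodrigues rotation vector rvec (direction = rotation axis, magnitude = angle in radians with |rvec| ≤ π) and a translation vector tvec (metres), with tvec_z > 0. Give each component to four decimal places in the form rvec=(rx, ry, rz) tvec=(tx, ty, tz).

rvec=(-0.2120, -0.1923, -0.3794) tvec=(-0.0355, -0.1253, 1.2311)

Intrinsics K: fx=569.7, fy=731.9, cx=319.1, cy=259.6
Marker side s = 0.247 m; corners in marker frame (Z=0):
  M0 = (-0.1235, +0.1235, 0)
  M1 = (+0.1235, +0.1235, 0)
  M2 = (+0.1235, -0.1235, 0)
  M3 = (-0.1235, -0.1235, 0)
Detected image corners:
  c0 = (270.684299, 277.783892) px
  c1 = (376.422651, 226.552370) px
  c2 = (332.191503, 99.445209) px
  c3 = (228.039484, 143.175559) px
Planar DLT: solve 8×8 A·h = b for H (H[2,2]=1):
  H  [+479.90025 +134.66684 +302.65021]
  H  [-157.90015 +503.91467 +185.09948]
  H  [+0.18247 -0.13672 +1.00000]
B = K⁻¹H; ‖b₁‖=0.812283, ‖b₂‖=0.812283; λ = 2/(‖b₁‖+‖b₂‖) = 1.231098, sign → tz>0 ⇒ λ=+1.231098
r₁ = λ·B[:,0] = (+0.91122,-0.34527,+0.22464); r₂ = λ·B[:,1] = (+0.38529,+0.90732,-0.16832)
r₃ = r₁×r₂ = (-0.14570,+0.23993,+0.95980); SVD([r₁ r₂ r₃]) → R = UVᵀ:
  R  [+0.91122 +0.38529 -0.14570]
  R  [-0.34527 +0.90732 +0.23993]
  R  [+0.22464 -0.16832 +0.95980]
t = (-0.03555, -0.12531, +1.23110) m
tr R = 2.778332; θ = arccos((tr R − 1)/2) = 0.475277 rad = 27.231°
axis k = ((R−Rᵀ)₃₂, (R−Rᵀ)₁₃, (R−Rᵀ)₂₁) / (2 sinθ) = (-0.446088, -0.404663, -0.798281)
rvec = θ·k = (-0.212015, -0.192327, -0.379405)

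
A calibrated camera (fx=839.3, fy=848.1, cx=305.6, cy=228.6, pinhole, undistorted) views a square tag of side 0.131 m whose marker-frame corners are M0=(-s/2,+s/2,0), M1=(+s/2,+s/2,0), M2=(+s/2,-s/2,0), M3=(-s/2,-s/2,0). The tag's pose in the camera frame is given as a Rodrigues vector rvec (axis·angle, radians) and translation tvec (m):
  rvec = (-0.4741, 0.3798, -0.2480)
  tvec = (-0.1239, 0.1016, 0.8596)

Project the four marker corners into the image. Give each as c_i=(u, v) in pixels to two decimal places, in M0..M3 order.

Intrinsics K: fx=839.3, fy=848.1, cx=305.6, cy=228.6
Marker side s = 0.131 m; corners in marker frame (Z=0):
  M0 = (-0.0655, +0.0655, 0)
  M1 = (+0.0655, +0.0655, 0)
  M2 = (+0.0655, -0.0655, 0)
  M3 = (-0.0655, -0.0655, 0)
rvec = (-0.4741, 0.3798, -0.2480), |rvec| = θ = 0.65614 rad = 37.594°
Rodrigues: sinθ=0.61006, 1−cosθ=0.20765; R = I + sinθ·[k]× + (1−cosθ)·[k]×²:
    [+0.90076 +0.14374 +0.40984]
    [-0.31743 +0.86192 +0.39538]
    [-0.29642 -0.48624 +0.82202]
t = (-0.1239, 0.1016, 0.8596) m
M0: Pc = R·M0+t = (-0.17349, +0.17885, +0.84717); u = 839.3·(-0.17349)/0.84717 + 305.6 = 133.7258, v = 848.1·(+0.17885)/0.84717 + 228.6 = 407.6448
M1: Pc = R·M1+t = (-0.05549, +0.13726, +0.80834); u = 839.3·(-0.05549)/0.80834 + 305.6 = 247.9893, v = 848.1·(+0.13726)/0.80834 + 228.6 = 372.6166
M2: Pc = R·M2+t = (-0.07431, +0.02435, +0.87203); u = 839.3·(-0.07431)/0.87203 + 305.6 = 234.0747, v = 848.1·(+0.02435)/0.87203 + 228.6 = 252.2838
M3: Pc = R·M3+t = (-0.19231, +0.06594, +0.91086); u = 839.3·(-0.19231)/0.91086 + 305.6 = 128.3949, v = 848.1·(+0.06594)/0.91086 + 228.6 = 289.9923

c0=(133.73, 407.64) c1=(247.99, 372.62) c2=(234.07, 252.28) c3=(128.39, 289.99)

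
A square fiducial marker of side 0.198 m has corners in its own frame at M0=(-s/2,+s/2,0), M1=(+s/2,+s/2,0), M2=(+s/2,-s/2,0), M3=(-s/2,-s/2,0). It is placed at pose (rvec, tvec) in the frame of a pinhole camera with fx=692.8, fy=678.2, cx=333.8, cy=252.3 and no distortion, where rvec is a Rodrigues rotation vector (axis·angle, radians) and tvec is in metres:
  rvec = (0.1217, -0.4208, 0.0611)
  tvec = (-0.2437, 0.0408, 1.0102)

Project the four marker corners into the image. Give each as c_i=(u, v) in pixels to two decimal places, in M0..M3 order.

c0=(91.84, 346.10) c1=(228.14, 343.21) c2=(237.15, 217.14) c3=(98.65, 209.41)

Intrinsics K: fx=692.8, fy=678.2, cx=333.8, cy=252.3
Marker side s = 0.198 m; corners in marker frame (Z=0):
  M0 = (-0.0990, +0.0990, 0)
  M1 = (+0.0990, +0.0990, 0)
  M2 = (+0.0990, -0.0990, 0)
  M3 = (-0.0990, -0.0990, 0)
rvec = (0.1217, -0.4208, 0.0611), |rvec| = θ = 0.44229 rad = 25.341°
Rodrigues: sinθ=0.42801, 1−cosθ=0.09622; R = I + sinθ·[k]× + (1−cosθ)·[k]×²:
    [+0.91106 -0.08432 -0.40356]
    [+0.03394 +0.99088 -0.13042]
    [+0.41087 +0.10512 +0.90561]
t = (-0.2437, 0.0408, 1.0102) m
M0: Pc = R·M0+t = (-0.34224, +0.13554, +0.97993); u = 692.8·(-0.34224)/0.97993 + 333.8 = 91.8384, v = 678.2·(+0.13554)/0.97993 + 252.3 = 346.1039
M1: Pc = R·M1+t = (-0.16185, +0.14226, +1.06128); u = 692.8·(-0.16185)/1.06128 + 333.8 = 228.1436, v = 678.2·(+0.14226)/1.06128 + 252.3 = 343.2073
M2: Pc = R·M2+t = (-0.14516, -0.05394, +1.04047); u = 692.8·(-0.14516)/1.04047 + 333.8 = 237.1464, v = 678.2·(-0.05394)/1.04047 + 252.3 = 217.1426
M3: Pc = R·M3+t = (-0.32555, -0.06066, +0.95912); u = 692.8·(-0.32555)/0.95912 + 333.8 = 98.6468, v = 678.2·(-0.06066)/0.95912 + 252.3 = 209.4091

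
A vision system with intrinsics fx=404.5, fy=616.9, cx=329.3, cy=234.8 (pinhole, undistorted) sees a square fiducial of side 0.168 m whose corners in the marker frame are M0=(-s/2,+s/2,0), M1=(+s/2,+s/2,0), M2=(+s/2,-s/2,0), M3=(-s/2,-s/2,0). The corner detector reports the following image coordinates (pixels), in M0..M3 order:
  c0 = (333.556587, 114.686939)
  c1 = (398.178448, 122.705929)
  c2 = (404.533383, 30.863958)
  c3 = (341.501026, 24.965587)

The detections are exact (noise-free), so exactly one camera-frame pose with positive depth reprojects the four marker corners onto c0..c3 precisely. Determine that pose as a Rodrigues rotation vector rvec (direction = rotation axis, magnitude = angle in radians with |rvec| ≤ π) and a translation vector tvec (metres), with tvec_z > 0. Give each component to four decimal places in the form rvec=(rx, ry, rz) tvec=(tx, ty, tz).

rvec=(-0.1820, 0.1251, 0.1191) tvec=(0.1048, -0.2795, 1.0633)

Intrinsics K: fx=404.5, fy=616.9, cx=329.3, cy=234.8
Marker side s = 0.168 m; corners in marker frame (Z=0):
  M0 = (-0.0840, +0.0840, 0)
  M1 = (+0.0840, +0.0840, 0)
  M2 = (+0.0840, -0.0840, 0)
  M3 = (-0.0840, -0.0840, 0)
Detected image corners:
  c0 = (333.556587, 114.686939) px
  c1 = (398.178448, 122.705929) px
  c2 = (404.533383, 30.863958) px
  c3 = (341.501026, 24.965587) px
Planar DLT: solve 8×8 A·h = b for H (H[2,2]=1):
  H  [+333.08902 -102.61078 +369.15176]
  H  [+32.05446 +528.39402 +72.64934]
  H  [-0.12660 -0.16241 +1.00000]
B = K⁻¹H; ‖b₁‖=0.940475, ‖b₂‖=0.940475; λ = 2/(‖b₁‖+‖b₂‖) = 1.063293, sign → tz>0 ⇒ λ=+1.063293
r₁ = λ·B[:,0] = (+0.98516,+0.10648,-0.13461); r₂ = λ·B[:,1] = (-0.12914,+0.97647,-0.17269)
r₃ = r₁×r₂ = (+0.11305,+0.18751,+0.97573); SVD([r₁ r₂ r₃]) → R = UVᵀ:
  R  [+0.98516 -0.12914 +0.11305]
  R  [+0.10648 +0.97647 +0.18751]
  R  [-0.13461 -0.17269 +0.97573]
t = (+0.10476, -0.27948, +1.06329) m
tr R = 2.937368; θ = arccos((tr R − 1)/2) = 0.250921 rad = 14.377°
axis k = ((R−Rᵀ)₃₂, (R−Rᵀ)₁₃, (R−Rᵀ)₂₁) / (2 sinθ) = (-0.725361, +0.498719, +0.474479)
rvec = θ·k = (-0.182008, +0.125139, +0.119057)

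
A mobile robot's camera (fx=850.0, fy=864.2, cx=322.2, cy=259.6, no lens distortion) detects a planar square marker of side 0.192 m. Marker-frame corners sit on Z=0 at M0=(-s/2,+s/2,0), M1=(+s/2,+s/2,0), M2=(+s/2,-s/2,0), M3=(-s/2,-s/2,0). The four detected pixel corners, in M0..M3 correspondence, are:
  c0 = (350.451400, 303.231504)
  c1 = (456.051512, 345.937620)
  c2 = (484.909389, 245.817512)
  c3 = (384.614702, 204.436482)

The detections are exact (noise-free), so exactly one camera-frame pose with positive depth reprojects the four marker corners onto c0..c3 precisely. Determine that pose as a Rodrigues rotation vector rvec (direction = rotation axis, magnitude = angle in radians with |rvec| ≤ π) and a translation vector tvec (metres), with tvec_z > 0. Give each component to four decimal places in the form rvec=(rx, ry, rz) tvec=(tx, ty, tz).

Intrinsics K: fx=850.0, fy=864.2, cx=322.2, cy=259.6
Marker side s = 0.192 m; corners in marker frame (Z=0):
  M0 = (-0.0960, +0.0960, 0)
  M1 = (+0.0960, +0.0960, 0)
  M2 = (+0.0960, -0.0960, 0)
  M3 = (-0.0960, -0.0960, 0)
Detected image corners:
  c0 = (350.451400, 303.231504) px
  c1 = (456.051512, 345.937620) px
  c2 = (484.909389, 245.817512) px
  c3 = (384.614702, 204.436482) px
Planar DLT: solve 8×8 A·h = b for H (H[2,2]=1):
  H  [+552.19599 -271.52773 +419.58750]
  H  [+229.61826 +447.52936 +273.71017]
  H  [+0.03903 -0.25647 +1.00000]
B = K⁻¹H; ‖b₁‖=0.684881, ‖b₂‖=0.684881; λ = 2/(‖b₁‖+‖b₂‖) = 1.460109, sign → tz>0 ⇒ λ=+1.460109
r₁ = λ·B[:,0] = (+0.92695,+0.37083,+0.05698); r₂ = λ·B[:,1] = (-0.32448,+0.86861,-0.37447)
r₃ = r₁×r₂ = (-0.18836,+0.32863,+0.92549); SVD([r₁ r₂ r₃]) → R = UVᵀ:
  R  [+0.92695 -0.32448 -0.18836]
  R  [+0.37083 +0.86861 +0.32863]
  R  [+0.05698 -0.37447 +0.92549]
t = (+0.16729, +0.02384, +1.46011) m
tr R = 2.721047; θ = arccos((tr R − 1)/2) = 0.534500 rad = 30.625°
axis k = ((R−Rᵀ)₃₂, (R−Rᵀ)₁₃, (R−Rᵀ)₂₁) / (2 sinθ) = (-0.690109, -0.240810, +0.682466)
rvec = θ·k = (-0.368863, -0.128713, +0.364778)

rvec=(-0.3689, -0.1287, 0.3648) tvec=(0.1673, 0.0238, 1.4601)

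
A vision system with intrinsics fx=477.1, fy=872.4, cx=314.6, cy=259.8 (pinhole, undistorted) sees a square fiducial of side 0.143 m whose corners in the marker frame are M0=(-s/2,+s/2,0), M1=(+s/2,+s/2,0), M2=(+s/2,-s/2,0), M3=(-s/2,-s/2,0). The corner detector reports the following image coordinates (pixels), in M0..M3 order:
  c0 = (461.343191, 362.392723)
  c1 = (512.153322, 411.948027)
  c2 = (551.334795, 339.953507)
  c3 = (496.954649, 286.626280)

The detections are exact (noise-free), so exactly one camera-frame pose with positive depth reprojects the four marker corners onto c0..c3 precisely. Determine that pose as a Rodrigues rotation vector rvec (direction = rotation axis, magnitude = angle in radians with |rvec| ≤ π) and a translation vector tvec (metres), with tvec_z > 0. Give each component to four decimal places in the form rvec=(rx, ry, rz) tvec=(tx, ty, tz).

rvec=(0.5796, 0.1243, 0.4808) tvec=(0.4528, 0.1194, 1.1357)

Intrinsics K: fx=477.1, fy=872.4, cx=314.6, cy=259.8
Marker side s = 0.143 m; corners in marker frame (Z=0):
  M0 = (-0.0715, +0.0715, 0)
  M1 = (+0.0715, +0.0715, 0)
  M2 = (+0.0715, -0.0715, 0)
  M3 = (-0.0715, -0.0715, 0)
Detected image corners:
  c0 = (461.343191, 362.392723) px
  c1 = (512.153322, 411.948027) px
  c2 = (551.334795, 339.953507) px
  c3 = (496.954649, 286.626280) px
Planar DLT: solve 8×8 A·h = b for H (H[2,2]=1):
  H  [+376.33058 -15.23518 +504.82839]
  H  [+365.48319 +687.29043 +351.54978]
  H  [+0.01774 +0.48728 +1.00000]
B = K⁻¹H; ‖b₁‖=0.880508, ‖b₂‖=0.880508; λ = 2/(‖b₁‖+‖b₂‖) = 1.135708, sign → tz>0 ⇒ λ=+1.135708
r₁ = λ·B[:,0] = (+0.88255,+0.46979,+0.02015); r₂ = λ·B[:,1] = (-0.40118,+0.72992,+0.55341)
r₃ = r₁×r₂ = (+0.24528,-0.49649,+0.83267); SVD([r₁ r₂ r₃]) → R = UVᵀ:
  R  [+0.88255 -0.40118 +0.24528]
  R  [+0.46979 +0.72992 -0.49649]
  R  [+0.02015 +0.55341 +0.83267]
t = (+0.45283, +0.11944, +1.13571) m
tr R = 2.445137; θ = arccos((tr R − 1)/2) = 0.763286 rad = 43.733°
axis k = ((R−Rᵀ)₃₂, (R−Rᵀ)₁₃, (R−Rᵀ)₂₁) / (2 sinθ) = (+0.759368, +0.162832, +0.629957)
rvec = θ·k = (+0.579615, +0.124287, +0.480837)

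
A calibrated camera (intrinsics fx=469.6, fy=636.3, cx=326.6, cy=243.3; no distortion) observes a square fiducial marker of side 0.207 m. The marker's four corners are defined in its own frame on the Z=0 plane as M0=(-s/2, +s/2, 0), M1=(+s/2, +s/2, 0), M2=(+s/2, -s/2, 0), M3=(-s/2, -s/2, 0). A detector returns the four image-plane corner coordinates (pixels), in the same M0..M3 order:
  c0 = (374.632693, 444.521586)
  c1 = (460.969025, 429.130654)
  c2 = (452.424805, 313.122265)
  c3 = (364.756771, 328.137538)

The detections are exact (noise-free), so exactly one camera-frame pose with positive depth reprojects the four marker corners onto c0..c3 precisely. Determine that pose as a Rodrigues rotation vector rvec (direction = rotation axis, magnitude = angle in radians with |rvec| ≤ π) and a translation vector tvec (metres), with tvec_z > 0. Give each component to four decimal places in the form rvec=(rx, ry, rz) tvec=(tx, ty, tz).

Intrinsics K: fx=469.6, fy=636.3, cx=326.6, cy=243.3
Marker side s = 0.207 m; corners in marker frame (Z=0):
  M0 = (-0.1035, +0.1035, 0)
  M1 = (+0.1035, +0.1035, 0)
  M2 = (+0.1035, -0.1035, 0)
  M3 = (-0.1035, -0.1035, 0)
Detected image corners:
  c0 = (374.632693, 444.521586) px
  c1 = (460.969025, 429.130654) px
  c2 = (452.424805, 313.122265) px
  c3 = (364.756771, 328.137538) px
Planar DLT: solve 8×8 A·h = b for H (H[2,2]=1):
  H  [+430.58490 +73.94717 +413.34213]
  H  [-64.00329 +588.33674 +379.13714]
  H  [+0.02495 +0.07130 +1.00000]
B = K⁻¹H; ‖b₁‖=0.906627, ‖b₂‖=0.906627; λ = 2/(‖b₁‖+‖b₂‖) = 1.102990, sign → tz>0 ⇒ λ=+1.102990
r₁ = λ·B[:,0] = (+0.99221,-0.12147,+0.02752); r₂ = λ·B[:,1] = (+0.11899,+0.98978,+0.07865)
r₃ = r₁×r₂ = (-0.03679,-0.07476,+0.99652); SVD([r₁ r₂ r₃]) → R = UVᵀ:
  R  [+0.99221 +0.11899 -0.03679]
  R  [-0.12147 +0.98978 -0.07476]
  R  [+0.02752 +0.07865 +0.99652]
t = (+0.20374, +0.23547, +1.10299) m
tr R = 2.978513; θ = arccos((tr R − 1)/2) = 0.146718 rad = 8.406°
axis k = ((R−Rᵀ)₃₂, (R−Rᵀ)₁₃, (R−Rᵀ)₂₁) / (2 sinθ) = (+0.524680, -0.219936, -0.822398)
rvec = θ·k = (+0.076980, -0.032268, -0.120660)

rvec=(0.0770, -0.0323, -0.1207) tvec=(0.2037, 0.2355, 1.1030)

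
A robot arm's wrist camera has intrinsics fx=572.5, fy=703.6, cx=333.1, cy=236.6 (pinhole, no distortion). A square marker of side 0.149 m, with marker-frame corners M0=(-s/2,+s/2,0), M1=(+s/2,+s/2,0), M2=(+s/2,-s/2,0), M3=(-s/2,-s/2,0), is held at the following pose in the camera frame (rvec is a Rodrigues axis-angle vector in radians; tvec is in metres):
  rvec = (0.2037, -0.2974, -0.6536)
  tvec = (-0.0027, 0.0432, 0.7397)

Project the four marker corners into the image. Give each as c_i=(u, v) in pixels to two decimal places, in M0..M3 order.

Intrinsics K: fx=572.5, fy=703.6, cx=333.1, cy=236.6
Marker side s = 0.149 m; corners in marker frame (Z=0):
  M0 = (-0.0745, +0.0745, 0)
  M1 = (+0.0745, +0.0745, 0)
  M2 = (+0.0745, -0.0745, 0)
  M3 = (-0.0745, -0.0745, 0)
rvec = (0.2037, -0.2974, -0.6536), |rvec| = θ = 0.74641 rad = 42.766°
Rodrigues: sinθ=0.67901, 1−cosθ=0.26587; R = I + sinθ·[k]× + (1−cosθ)·[k]×²:
    [+0.75393 +0.56567 -0.33408]
    [-0.62349 +0.77634 -0.09254]
    [+0.20701 +0.27807 +0.93799]
t = (-0.0027, 0.0432, 0.7397) m
M0: Pc = R·M0+t = (-0.01673, +0.14749, +0.74499); u = 572.5·(-0.01673)/0.74499 + 333.1 = 320.2471, v = 703.6·(+0.14749)/0.74499 + 236.6 = 375.8922
M1: Pc = R·M1+t = (+0.09561, +0.05459, +0.77584); u = 572.5·(+0.09561)/0.77584 + 333.1 = 403.6518, v = 703.6·(+0.05459)/0.77584 + 236.6 = 286.1046
M2: Pc = R·M2+t = (+0.01133, -0.06109, +0.73441); u = 572.5·(+0.01133)/0.73441 + 333.1 = 341.9287, v = 703.6·(-0.06109)/0.73441 + 236.6 = 178.0755
M3: Pc = R·M3+t = (-0.10101, +0.03181, +0.70356); u = 572.5·(-0.10101)/0.70356 + 333.1 = 250.9064, v = 703.6·(+0.03181)/0.70356 + 236.6 = 268.4145

c0=(320.25, 375.89) c1=(403.65, 286.10) c2=(341.93, 178.08) c3=(250.91, 268.41)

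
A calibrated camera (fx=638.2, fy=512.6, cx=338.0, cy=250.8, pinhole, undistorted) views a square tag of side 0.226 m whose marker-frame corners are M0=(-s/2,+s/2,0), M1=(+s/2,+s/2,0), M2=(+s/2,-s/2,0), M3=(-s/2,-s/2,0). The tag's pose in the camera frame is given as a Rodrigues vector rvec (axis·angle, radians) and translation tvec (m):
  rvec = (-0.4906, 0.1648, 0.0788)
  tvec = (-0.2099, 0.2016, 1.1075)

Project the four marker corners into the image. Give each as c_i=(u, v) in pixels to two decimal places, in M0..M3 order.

Intrinsics K: fx=638.2, fy=512.6, cx=338.0, cy=250.8
Marker side s = 0.226 m; corners in marker frame (Z=0):
  M0 = (-0.1130, +0.1130, 0)
  M1 = (+0.1130, +0.1130, 0)
  M2 = (+0.1130, -0.1130, 0)
  M3 = (-0.1130, -0.1130, 0)
rvec = (-0.4906, 0.1648, 0.0788), |rvec| = θ = 0.52350 rad = 29.995°
Rodrigues: sinθ=0.49992, 1−cosθ=0.13393; R = I + sinθ·[k]× + (1−cosθ)·[k]×²:
    [+0.98369 -0.11476 +0.13848]
    [+0.03574 +0.87934 +0.47484]
    [-0.17627 -0.46215 +0.86911]
t = (-0.2099, 0.2016, 1.1075) m
M0: Pc = R·M0+t = (-0.33403, +0.29693, +1.07520); u = 638.2·(-0.33403)/1.07520 + 338.0 = 139.7338, v = 512.6·(+0.29693)/1.07520 + 250.8 = 392.3603
M1: Pc = R·M1+t = (-0.11171, +0.30500, +1.03536); u = 638.2·(-0.11171)/1.03536 + 338.0 = 269.1411, v = 512.6·(+0.30500)/1.03536 + 250.8 = 401.8059
M2: Pc = R·M2+t = (-0.08577, +0.10627, +1.13980); u = 638.2·(-0.08577)/1.13980 + 338.0 = 289.9730, v = 512.6·(+0.10627)/1.13980 + 250.8 = 298.5935
M3: Pc = R·M3+t = (-0.30809, +0.09820, +1.17964); u = 638.2·(-0.30809)/1.17964 + 338.0 = 171.3199, v = 512.6·(+0.09820)/1.17964 + 250.8 = 293.4698

c0=(139.73, 392.36) c1=(269.14, 401.81) c2=(289.97, 298.59) c3=(171.32, 293.47)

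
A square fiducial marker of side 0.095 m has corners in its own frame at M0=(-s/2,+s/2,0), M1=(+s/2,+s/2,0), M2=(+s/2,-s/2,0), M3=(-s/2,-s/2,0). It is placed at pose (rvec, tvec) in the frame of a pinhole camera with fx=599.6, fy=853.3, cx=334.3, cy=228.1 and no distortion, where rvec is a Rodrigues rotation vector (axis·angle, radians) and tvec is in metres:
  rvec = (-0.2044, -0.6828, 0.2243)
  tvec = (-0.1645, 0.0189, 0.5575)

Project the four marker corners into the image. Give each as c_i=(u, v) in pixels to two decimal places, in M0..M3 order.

c0=(94.32, 313.08) c1=(192.95, 342.88) c2=(211.85, 208.62) c3=(119.68, 166.05)

Intrinsics K: fx=599.6, fy=853.3, cx=334.3, cy=228.1
Marker side s = 0.095 m; corners in marker frame (Z=0):
  M0 = (-0.0475, +0.0475, 0)
  M1 = (+0.0475, +0.0475, 0)
  M2 = (+0.0475, -0.0475, 0)
  M3 = (-0.0475, -0.0475, 0)
rvec = (-0.2044, -0.6828, 0.2243), |rvec| = θ = 0.74720 rad = 42.811°
Rodrigues: sinθ=0.67959, 1−cosθ=0.26640; R = I + sinθ·[k]× + (1−cosθ)·[k]×²:
    [+0.75353 -0.13741 -0.64289]
    [+0.27060 +0.95606 +0.11283]
    [+0.59914 -0.25898 +0.75760]
t = (-0.1645, 0.0189, 0.5575) m
M0: Pc = R·M0+t = (-0.20682, +0.05146, +0.51674); u = 599.6·(-0.20682)/0.51674 + 334.3 = 94.3162, v = 853.3·(+0.05146)/0.51674 + 228.1 = 313.0756
M1: Pc = R·M1+t = (-0.13523, +0.07717, +0.57366); u = 599.6·(-0.13523)/0.57366 + 334.3 = 192.9501, v = 853.3·(+0.07717)/0.57366 + 228.1 = 342.8827
M2: Pc = R·M2+t = (-0.12218, -0.01366, +0.59826); u = 599.6·(-0.12218)/0.59826 + 334.3 = 211.8461, v = 853.3·(-0.01366)/0.59826 + 228.1 = 208.6177
M3: Pc = R·M3+t = (-0.19377, -0.03937, +0.54134); u = 599.6·(-0.19377)/0.54134 + 334.3 = 119.6818, v = 853.3·(-0.03937)/0.54134 + 228.1 = 166.0484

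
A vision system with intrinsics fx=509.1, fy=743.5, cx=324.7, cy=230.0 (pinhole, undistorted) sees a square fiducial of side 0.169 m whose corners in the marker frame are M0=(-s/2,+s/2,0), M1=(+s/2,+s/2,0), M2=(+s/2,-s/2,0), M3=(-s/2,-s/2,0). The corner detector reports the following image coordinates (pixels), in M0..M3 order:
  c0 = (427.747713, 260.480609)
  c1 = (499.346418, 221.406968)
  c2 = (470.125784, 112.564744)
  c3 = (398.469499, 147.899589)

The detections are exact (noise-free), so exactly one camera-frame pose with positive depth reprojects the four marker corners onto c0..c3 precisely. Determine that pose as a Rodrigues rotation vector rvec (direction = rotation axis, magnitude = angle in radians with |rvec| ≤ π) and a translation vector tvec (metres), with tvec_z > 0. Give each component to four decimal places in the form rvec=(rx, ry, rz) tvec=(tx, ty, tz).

rvec=(-0.1038, -0.1745, -0.3425) tvec=(0.2593, -0.0641, 1.0586)

Intrinsics K: fx=509.1, fy=743.5, cx=324.7, cy=230.0
Marker side s = 0.169 m; corners in marker frame (Z=0):
  M0 = (-0.0845, +0.0845, 0)
  M1 = (+0.0845, +0.0845, 0)
  M2 = (+0.0845, -0.0845, 0)
  M3 = (-0.0845, -0.0845, 0)
Detected image corners:
  c0 = (427.747713, 260.480609) px
  c1 = (499.346418, 221.406968) px
  c2 = (470.125784, 112.564744) px
  c3 = (398.469499, 147.899589) px
Planar DLT: solve 8×8 A·h = b for H (H[2,2]=1):
  H  [+503.34500 +142.73697 +449.37486]
  H  [-187.20913 +642.39249 +184.99350]
  H  [+0.17712 -0.06757 +1.00000]
B = K⁻¹H; ‖b₁‖=0.944600, ‖b₂‖=0.944601; λ = 2/(‖b₁‖+‖b₂‖) = 1.058649, sign → tz>0 ⇒ λ=+1.058649
r₁ = λ·B[:,0] = (+0.92709,-0.32457,+0.18751); r₂ = λ·B[:,1] = (+0.34244,+0.93681,-0.07153)
r₃ = r₁×r₂ = (-0.15244,+0.13053,+0.97966); SVD([r₁ r₂ r₃]) → R = UVᵀ:
  R  [+0.92709 +0.34244 -0.15244]
  R  [-0.32457 +0.93681 +0.13053]
  R  [+0.18751 -0.07153 +0.97966]
t = (+0.25926, -0.06408, +1.05865) m
tr R = 2.843559; θ = arccos((tr R − 1)/2) = 0.398150 rad = 22.812°
axis k = ((R−Rᵀ)₃₂, (R−Rᵀ)₁₃, (R−Rᵀ)₂₁) / (2 sinθ) = (-0.260580, -0.438401, -0.860176)
rvec = θ·k = (-0.103750, -0.174549, -0.342479)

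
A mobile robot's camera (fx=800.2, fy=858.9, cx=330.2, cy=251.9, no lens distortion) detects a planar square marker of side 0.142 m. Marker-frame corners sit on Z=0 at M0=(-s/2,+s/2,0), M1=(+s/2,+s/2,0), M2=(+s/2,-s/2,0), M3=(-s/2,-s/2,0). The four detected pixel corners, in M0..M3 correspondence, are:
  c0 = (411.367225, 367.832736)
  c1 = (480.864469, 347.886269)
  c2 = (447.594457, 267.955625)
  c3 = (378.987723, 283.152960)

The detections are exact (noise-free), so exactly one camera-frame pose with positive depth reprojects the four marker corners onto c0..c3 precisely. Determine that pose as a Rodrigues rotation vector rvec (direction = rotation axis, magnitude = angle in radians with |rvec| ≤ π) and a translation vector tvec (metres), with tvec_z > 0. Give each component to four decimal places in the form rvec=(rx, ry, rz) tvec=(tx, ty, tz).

Intrinsics K: fx=800.2, fy=858.9, cx=330.2, cy=251.9
Marker side s = 0.142 m; corners in marker frame (Z=0):
  M0 = (-0.0710, +0.0710, 0)
  M1 = (+0.0710, +0.0710, 0)
  M2 = (+0.0710, -0.0710, 0)
  M3 = (-0.0710, -0.0710, 0)
Detected image corners:
  c0 = (411.367225, 367.832736) px
  c1 = (480.864469, 347.886269) px
  c2 = (447.594457, 267.955625) px
  c3 = (378.987723, 283.152960) px
Planar DLT: solve 8×8 A·h = b for H (H[2,2]=1):
  H  [+637.18141 +120.45400 +430.26421]
  H  [-12.17881 +497.54492 +315.73446]
  H  [+0.35131 -0.25782 +1.00000]
B = K⁻¹H; ‖b₁‖=0.749241, ‖b₂‖=0.749241; λ = 2/(‖b₁‖+‖b₂‖) = 1.334684, sign → tz>0 ⇒ λ=+1.334684
r₁ = λ·B[:,0] = (+0.86930,-0.15644,+0.46888); r₂ = λ·B[:,1] = (+0.34290,+0.87408,-0.34410)
r₃ = r₁×r₂ = (-0.35601,+0.45991,+0.81348); SVD([r₁ r₂ r₃]) → R = UVᵀ:
  R  [+0.86930 +0.34290 -0.35601]
  R  [-0.15644 +0.87408 +0.45991]
  R  [+0.46888 -0.34410 +0.81348]
t = (+0.16690, +0.09920, +1.33468) m
tr R = 2.556849; θ = arccos((tr R − 1)/2) = 0.678644 rad = 38.883°
axis k = ((R−Rᵀ)₃₂, (R−Rᵀ)₁₃, (R−Rᵀ)₂₁) / (2 sinθ) = (-0.640404, -0.657033, -0.397732)
rvec = θ·k = (-0.434606, -0.445892, -0.269918)

rvec=(-0.4346, -0.4459, -0.2699) tvec=(0.1669, 0.0992, 1.3347)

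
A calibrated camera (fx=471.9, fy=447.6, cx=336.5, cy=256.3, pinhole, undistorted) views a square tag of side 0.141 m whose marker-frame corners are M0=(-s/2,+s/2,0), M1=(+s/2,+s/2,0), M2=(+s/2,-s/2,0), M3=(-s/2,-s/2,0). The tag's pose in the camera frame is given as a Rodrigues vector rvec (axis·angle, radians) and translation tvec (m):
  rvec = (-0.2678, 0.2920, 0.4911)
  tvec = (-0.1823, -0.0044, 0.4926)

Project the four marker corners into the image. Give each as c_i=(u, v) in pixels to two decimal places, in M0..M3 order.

c0=(77.20, 279.17) c1=(173.06, 339.85) c2=(250.38, 224.21) c3=(152.20, 176.83)

Intrinsics K: fx=471.9, fy=447.6, cx=336.5, cy=256.3
Marker side s = 0.141 m; corners in marker frame (Z=0):
  M0 = (-0.0705, +0.0705, 0)
  M1 = (+0.0705, +0.0705, 0)
  M2 = (+0.0705, -0.0705, 0)
  M3 = (-0.0705, -0.0705, 0)
rvec = (-0.2678, 0.2920, 0.4911), |rvec| = θ = 0.63100 rad = 36.154°
Rodrigues: sinθ=0.58995, 1−cosθ=0.19256; R = I + sinθ·[k]× + (1−cosθ)·[k]×²:
    [+0.84212 -0.49697 +0.20940]
    [+0.42133 +0.84867 +0.31973]
    [-0.33661 -0.18103 +0.92408]
t = (-0.1823, -0.0044, 0.4926) m
M0: Pc = R·M0+t = (-0.27671, +0.02573, +0.50357); u = 471.9·(-0.27671)/0.50357 + 336.5 = 77.1955, v = 447.6·(+0.02573)/0.50357 + 256.3 = 279.1680
M1: Pc = R·M1+t = (-0.15797, +0.08514, +0.45611); u = 471.9·(-0.15797)/0.45611 + 336.5 = 173.0633, v = 447.6·(+0.08514)/0.45611 + 256.3 = 339.8478
M2: Pc = R·M2+t = (-0.08789, -0.03453, +0.48163); u = 471.9·(-0.08789)/0.48163 + 336.5 = 250.3821, v = 447.6·(-0.03453)/0.48163 + 256.3 = 224.2122
M3: Pc = R·M3+t = (-0.20663, -0.09394, +0.52909); u = 471.9·(-0.20663)/0.52909 + 336.5 = 152.2033, v = 447.6·(-0.09394)/0.52909 + 256.3 = 176.8327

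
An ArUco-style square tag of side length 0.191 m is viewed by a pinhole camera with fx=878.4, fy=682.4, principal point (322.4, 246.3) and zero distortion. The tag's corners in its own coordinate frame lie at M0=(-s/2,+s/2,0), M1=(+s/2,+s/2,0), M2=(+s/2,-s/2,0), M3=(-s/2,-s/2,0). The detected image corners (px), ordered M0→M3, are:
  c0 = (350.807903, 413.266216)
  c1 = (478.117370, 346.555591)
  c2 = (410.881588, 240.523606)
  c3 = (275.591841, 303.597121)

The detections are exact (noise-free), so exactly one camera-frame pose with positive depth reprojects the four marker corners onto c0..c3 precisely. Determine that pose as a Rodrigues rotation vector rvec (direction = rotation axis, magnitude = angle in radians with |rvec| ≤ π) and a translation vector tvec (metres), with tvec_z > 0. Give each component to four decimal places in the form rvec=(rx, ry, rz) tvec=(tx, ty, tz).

Intrinsics K: fx=878.4, fy=682.4, cx=322.4, cy=246.3
Marker side s = 0.191 m; corners in marker frame (Z=0):
  M0 = (-0.0955, +0.0955, 0)
  M1 = (+0.0955, +0.0955, 0)
  M2 = (+0.0955, -0.0955, 0)
  M3 = (-0.0955, -0.0955, 0)
Detected image corners:
  c0 = (350.807903, 413.266216) px
  c1 = (478.117370, 346.555591) px
  c2 = (410.881588, 240.523606) px
  c3 = (275.591841, 303.597121) px
Planar DLT: solve 8×8 A·h = b for H (H[2,2]=1):
  H  [+792.21565 +435.88979 +381.15961]
  H  [-249.45177 +619.07774 +325.98951]
  H  [+0.27747 +0.16770 +1.00000]
B = K⁻¹H; ‖b₁‖=0.966403, ‖b₂‖=0.966403; λ = 2/(‖b₁‖+‖b₂‖) = 1.034765, sign → tz>0 ⇒ λ=+1.034765
r₁ = λ·B[:,0] = (+0.82786,-0.48189,+0.28711); r₂ = λ·B[:,1] = (+0.44979,+0.87611,+0.17353)
r₃ = r₁×r₂ = (-0.33516,-0.01452,+0.94205); SVD([r₁ r₂ r₃]) → R = UVᵀ:
  R  [+0.82786 +0.44979 -0.33516]
  R  [-0.48189 +0.87611 -0.01452]
  R  [+0.28711 +0.17353 +0.94205]
t = (+0.06922, +0.12084, +1.03476) m
tr R = 2.646021; θ = arccos((tr R − 1)/2) = 0.604105 rad = 34.613°
axis k = ((R−Rᵀ)₃₂, (R−Rᵀ)₁₃, (R−Rᵀ)₂₁) / (2 sinθ) = (+0.165526, -0.547752, -0.820103)
rvec = θ·k = (+0.099995, -0.330900, -0.495428)

rvec=(0.1000, -0.3309, -0.4954) tvec=(0.0692, 0.1208, 1.0348)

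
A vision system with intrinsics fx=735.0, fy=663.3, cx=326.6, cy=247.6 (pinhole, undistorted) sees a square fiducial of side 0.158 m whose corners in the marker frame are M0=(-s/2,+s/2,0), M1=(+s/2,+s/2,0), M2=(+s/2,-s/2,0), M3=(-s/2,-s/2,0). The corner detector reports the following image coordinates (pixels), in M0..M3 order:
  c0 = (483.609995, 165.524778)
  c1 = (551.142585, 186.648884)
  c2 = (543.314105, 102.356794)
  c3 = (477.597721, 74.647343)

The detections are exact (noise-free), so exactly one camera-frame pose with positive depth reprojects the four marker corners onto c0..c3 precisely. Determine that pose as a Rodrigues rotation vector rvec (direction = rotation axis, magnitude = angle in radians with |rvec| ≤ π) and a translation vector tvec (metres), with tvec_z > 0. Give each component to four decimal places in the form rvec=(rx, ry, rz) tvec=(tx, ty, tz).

Intrinsics K: fx=735.0, fy=663.3, cx=326.6, cy=247.6
Marker side s = 0.158 m; corners in marker frame (Z=0):
  M0 = (-0.0790, +0.0790, 0)
  M1 = (+0.0790, +0.0790, 0)
  M2 = (+0.0790, -0.0790, 0)
  M3 = (-0.0790, -0.0790, 0)
Detected image corners:
  c0 = (483.609995, 165.524778) px
  c1 = (551.142585, 186.648884) px
  c2 = (543.314105, 102.356794) px
  c3 = (477.597721, 74.647343) px
Planar DLT: solve 8×8 A·h = b for H (H[2,2]=1):
  H  [+698.87880 -73.42746 +515.27366]
  H  [+226.29885 +523.20536 +132.02407]
  H  [+0.53960 -0.22858 +1.00000]
B = K⁻¹H; ‖b₁‖=0.903513, ‖b₂‖=0.903513; λ = 2/(‖b₁‖+‖b₂‖) = 1.106791, sign → tz>0 ⇒ λ=+1.106791
r₁ = λ·B[:,0] = (+0.78702,+0.15467,+0.59722); r₂ = λ·B[:,1] = (+0.00185,+0.96747,-0.25299)
r₃ = r₁×r₂ = (-0.61692,+0.20021,+0.76113); SVD([r₁ r₂ r₃]) → R = UVᵀ:
  R  [+0.78702 +0.00185 -0.61692]
  R  [+0.15467 +0.96747 +0.20021]
  R  [+0.59722 -0.25299 +0.76113]
t = (+0.28411, -0.19285, +1.10679) m
tr R = 2.515616; θ = arccos((tr R − 1)/2) = 0.710849 rad = 40.729°
axis k = ((R−Rᵀ)₃₂, (R−Rᵀ)₁₃, (R−Rᵀ)₂₁) / (2 sinθ) = (-0.347298, -0.930414, +0.117109)
rvec = θ·k = (-0.246877, -0.661384, +0.083247)

rvec=(-0.2469, -0.6614, 0.0832) tvec=(0.2841, -0.1929, 1.1068)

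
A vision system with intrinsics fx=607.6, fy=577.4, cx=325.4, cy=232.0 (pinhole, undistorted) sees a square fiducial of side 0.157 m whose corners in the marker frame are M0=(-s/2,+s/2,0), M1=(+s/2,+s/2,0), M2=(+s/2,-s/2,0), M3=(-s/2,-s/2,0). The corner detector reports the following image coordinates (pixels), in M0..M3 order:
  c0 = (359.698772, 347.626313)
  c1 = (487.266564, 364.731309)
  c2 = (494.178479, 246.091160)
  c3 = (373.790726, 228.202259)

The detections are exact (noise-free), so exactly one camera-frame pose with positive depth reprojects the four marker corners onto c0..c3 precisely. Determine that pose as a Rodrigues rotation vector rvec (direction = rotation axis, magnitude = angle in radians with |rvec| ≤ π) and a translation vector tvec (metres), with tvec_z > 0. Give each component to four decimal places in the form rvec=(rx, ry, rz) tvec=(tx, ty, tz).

Intrinsics K: fx=607.6, fy=577.4, cx=325.4, cy=232.0
Marker side s = 0.157 m; corners in marker frame (Z=0):
  M0 = (-0.0785, +0.0785, 0)
  M1 = (+0.0785, +0.0785, 0)
  M2 = (+0.0785, -0.0785, 0)
  M3 = (-0.0785, -0.0785, 0)
Detected image corners:
  c0 = (359.698772, 347.626313) px
  c1 = (487.266564, 364.731309) px
  c2 = (494.178479, 246.091160) px
  c3 = (373.790726, 228.202259) px
Planar DLT: solve 8×8 A·h = b for H (H[2,2]=1):
  H  [+829.74372 -221.42175 +429.34459]
  H  [+139.69532 +651.10213 +295.04218]
  H  [+0.09499 -0.36083 +1.00000]
B = K⁻¹H; ‖b₁‖=1.333823, ‖b₂‖=1.333823; λ = 2/(‖b₁‖+‖b₂‖) = 0.749725, sign → tz>0 ⇒ λ=+0.749725
r₁ = λ·B[:,0] = (+0.98569,+0.15277,+0.07121); r₂ = λ·B[:,1] = (-0.12834,+0.95412,-0.27052)
r₃ = r₁×r₂ = (-0.10928,+0.25752,+0.96008); SVD([r₁ r₂ r₃]) → R = UVᵀ:
  R  [+0.98569 -0.12834 -0.10928]
  R  [+0.15277 +0.95412 +0.25752]
  R  [+0.07121 -0.27052 +0.96008]
t = (+0.12826, +0.08186, +0.74972) m
tr R = 2.899888; θ = arccos((tr R − 1)/2) = 0.317739 rad = 18.205°
axis k = ((R−Rᵀ)₃₂, (R−Rᵀ)₁₃, (R−Rᵀ)₂₁) / (2 sinθ) = (-0.845080, -0.288858, +0.449889)
rvec = θ·k = (-0.268515, -0.091782, +0.142948)

rvec=(-0.2685, -0.0918, 0.1429) tvec=(0.1283, 0.0819, 0.7497)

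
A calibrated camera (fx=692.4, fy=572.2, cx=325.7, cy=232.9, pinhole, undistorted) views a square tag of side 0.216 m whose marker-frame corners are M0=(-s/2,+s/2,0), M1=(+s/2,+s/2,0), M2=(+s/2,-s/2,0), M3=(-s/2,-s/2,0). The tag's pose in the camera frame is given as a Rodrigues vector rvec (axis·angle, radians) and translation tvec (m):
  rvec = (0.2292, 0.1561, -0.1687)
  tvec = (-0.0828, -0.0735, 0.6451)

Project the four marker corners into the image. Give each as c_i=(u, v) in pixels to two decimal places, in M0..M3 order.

c0=(156.13, 271.36) c1=(370.68, 245.39) c2=(328.63, 49.78) c3=(101.19, 88.98)

Intrinsics K: fx=692.4, fy=572.2, cx=325.7, cy=232.9
Marker side s = 0.216 m; corners in marker frame (Z=0):
  M0 = (-0.1080, +0.1080, 0)
  M1 = (+0.1080, +0.1080, 0)
  M2 = (+0.1080, -0.1080, 0)
  M3 = (-0.1080, -0.1080, 0)
rvec = (0.2292, 0.1561, -0.1687), |rvec| = θ = 0.32459 rad = 18.598°
Rodrigues: sinθ=0.31892, 1−cosθ=0.05222; R = I + sinθ·[k]× + (1−cosθ)·[k]×²:
    [+0.97382 +0.18349 +0.13421]
    [-0.14802 +0.95986 -0.23825]
    [-0.17254 +0.21214 +0.96189]
t = (-0.0828, -0.0735, 0.6451) m
M0: Pc = R·M0+t = (-0.16816, +0.04615, +0.68665); u = 692.4·(-0.16816)/0.68665 + 325.7 = 156.1349, v = 572.2·(+0.04615)/0.68665 + 232.9 = 271.3588
M1: Pc = R·M1+t = (+0.04219, +0.01418, +0.64938); u = 692.4·(+0.04219)/0.64938 + 325.7 = 370.6838, v = 572.2·(+0.01418)/0.64938 + 232.9 = 245.3934
M2: Pc = R·M2+t = (+0.00256, -0.19315, +0.60355); u = 692.4·(+0.00256)/0.60355 + 325.7 = 328.6321, v = 572.2·(-0.19315)/0.60355 + 232.9 = 49.7832
M3: Pc = R·M3+t = (-0.20779, -0.16118, +0.64082); u = 692.4·(-0.20779)/0.64082 + 325.7 = 101.1870, v = 572.2·(-0.16118)/0.64082 + 232.9 = 88.9813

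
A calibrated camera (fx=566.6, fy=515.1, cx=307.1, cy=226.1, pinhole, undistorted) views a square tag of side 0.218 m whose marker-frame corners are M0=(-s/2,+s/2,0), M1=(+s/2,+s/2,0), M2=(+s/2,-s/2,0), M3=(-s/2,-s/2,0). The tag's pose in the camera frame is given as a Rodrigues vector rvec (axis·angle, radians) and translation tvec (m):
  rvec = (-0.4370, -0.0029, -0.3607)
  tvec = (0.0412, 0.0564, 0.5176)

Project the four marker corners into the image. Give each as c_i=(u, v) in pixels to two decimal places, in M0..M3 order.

c0=(278.29, 432.14) c1=(519.77, 345.12) c2=(412.21, 160.52) c3=(206.66, 227.60)

Intrinsics K: fx=566.6, fy=515.1, cx=307.1, cy=226.1
Marker side s = 0.218 m; corners in marker frame (Z=0):
  M0 = (-0.1090, +0.1090, 0)
  M1 = (+0.1090, +0.1090, 0)
  M2 = (+0.1090, -0.1090, 0)
  M3 = (-0.1090, -0.1090, 0)
rvec = (-0.4370, -0.0029, -0.3607), |rvec| = θ = 0.56664 rad = 32.466°
Rodrigues: sinθ=0.53680, 1−cosθ=0.15629; R = I + sinθ·[k]× + (1−cosθ)·[k]×²:
    [+0.93667 +0.34232 +0.07398]
    [-0.34109 +0.84371 +0.41450]
    [+0.07947 -0.41348 +0.90704]
t = (0.0412, 0.0564, 0.5176) m
M0: Pc = R·M0+t = (-0.02358, +0.18554, +0.46387); u = 566.6·(-0.02358)/0.46387 + 307.1 = 278.2936, v = 515.1·(+0.18554)/0.46387 + 226.1 = 432.1356
M1: Pc = R·M1+t = (+0.18061, +0.11119, +0.48119); u = 566.6·(+0.18061)/0.48119 + 307.1 = 519.7658, v = 515.1·(+0.11119)/0.48119 + 226.1 = 345.1206
M2: Pc = R·M2+t = (+0.10598, -0.07274, +0.57133); u = 566.6·(+0.10598)/0.57133 + 307.1 = 412.2057, v = 515.1·(-0.07274)/0.57133 + 226.1 = 160.5162
M3: Pc = R·M3+t = (-0.09821, +0.00161, +0.55401); u = 566.6·(-0.09821)/0.55401 + 307.1 = 206.6579, v = 515.1·(+0.00161)/0.55401 + 226.1 = 227.6006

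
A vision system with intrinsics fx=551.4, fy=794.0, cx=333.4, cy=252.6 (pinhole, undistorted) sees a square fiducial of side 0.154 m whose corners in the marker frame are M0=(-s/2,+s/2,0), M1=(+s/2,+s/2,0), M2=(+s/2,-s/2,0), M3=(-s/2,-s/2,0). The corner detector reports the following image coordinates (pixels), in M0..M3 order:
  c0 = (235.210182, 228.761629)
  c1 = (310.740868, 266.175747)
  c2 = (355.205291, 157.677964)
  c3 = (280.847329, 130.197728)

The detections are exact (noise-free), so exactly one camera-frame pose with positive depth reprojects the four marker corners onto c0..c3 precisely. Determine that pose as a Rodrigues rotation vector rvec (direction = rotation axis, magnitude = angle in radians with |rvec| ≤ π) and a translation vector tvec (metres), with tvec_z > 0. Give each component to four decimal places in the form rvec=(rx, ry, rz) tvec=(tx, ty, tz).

rvec=(-0.4922, 0.3996, 0.4075) tvec=(-0.0646, -0.0686, 0.9216)

Intrinsics K: fx=551.4, fy=794.0, cx=333.4, cy=252.6
Marker side s = 0.154 m; corners in marker frame (Z=0):
  M0 = (-0.0770, +0.0770, 0)
  M1 = (+0.0770, +0.0770, 0)
  M2 = (+0.0770, -0.0770, 0)
  M3 = (-0.0770, -0.0770, 0)
Detected image corners:
  c0 = (235.210182, 228.761629) px
  c1 = (310.740868, 266.175747) px
  c2 = (355.205291, 157.677964) px
  c3 = (280.847329, 130.197728) px
Planar DLT: solve 8×8 A·h = b for H (H[2,2]=1):
  H  [+339.52574 -411.07935 +294.76042]
  H  [+112.34084 +592.63187 +193.48478]
  H  [-0.49749 -0.40066 +1.00000]
B = K⁻¹H; ‖b₁‖=1.085090, ‖b₂‖=1.085090; λ = 2/(‖b₁‖+‖b₂‖) = 0.921582, sign → tz>0 ⇒ λ=+0.921582
r₁ = λ·B[:,0] = (+0.84468,+0.27625,-0.45848); r₂ = λ·B[:,1] = (-0.46380,+0.80533,-0.36924)
r₃ = r₁×r₂ = (+0.26722,+0.52453,+0.80837); SVD([r₁ r₂ r₃]) → R = UVᵀ:
  R  [+0.84468 -0.46380 +0.26722]
  R  [+0.27625 +0.80533 +0.52453]
  R  [-0.45848 -0.36924 +0.80837]
t = (-0.06458, -0.06861, +0.92158) m
tr R = 2.458376; θ = arccos((tr R − 1)/2) = 0.753662 rad = 43.182°
axis k = ((R−Rᵀ)₃₂, (R−Rᵀ)₁₃, (R−Rᵀ)₂₁) / (2 sinθ) = (-0.653045, +0.530237, +0.540722)
rvec = θ·k = (-0.492175, +0.399619, +0.407522)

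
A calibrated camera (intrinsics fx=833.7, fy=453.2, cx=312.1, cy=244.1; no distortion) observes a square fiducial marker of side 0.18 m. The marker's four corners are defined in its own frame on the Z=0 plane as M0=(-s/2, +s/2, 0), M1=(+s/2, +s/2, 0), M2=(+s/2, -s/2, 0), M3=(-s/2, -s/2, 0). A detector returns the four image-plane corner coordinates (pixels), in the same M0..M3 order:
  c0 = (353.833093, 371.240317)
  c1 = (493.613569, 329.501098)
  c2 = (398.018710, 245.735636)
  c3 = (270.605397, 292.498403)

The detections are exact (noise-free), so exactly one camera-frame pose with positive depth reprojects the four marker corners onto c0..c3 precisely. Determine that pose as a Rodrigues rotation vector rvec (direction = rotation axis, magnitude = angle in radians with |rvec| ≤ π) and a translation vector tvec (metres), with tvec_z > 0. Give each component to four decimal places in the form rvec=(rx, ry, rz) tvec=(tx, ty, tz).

Intrinsics K: fx=833.7, fy=453.2, cx=312.1, cy=244.1
Marker side s = 0.18 m; corners in marker frame (Z=0):
  M0 = (-0.0900, +0.0900, 0)
  M1 = (+0.0900, +0.0900, 0)
  M2 = (+0.0900, -0.0900, 0)
  M3 = (-0.0900, -0.0900, 0)
Detected image corners:
  c0 = (353.833093, 371.240317) px
  c1 = (493.613569, 329.501098) px
  c2 = (398.018710, 245.735636) px
  c3 = (270.605397, 292.498403) px
Planar DLT: solve 8×8 A·h = b for H (H[2,2]=1):
  H  [+568.35331 +416.31542 +375.43169]
  H  [-387.65041 +386.27364 +309.89174]
  H  [-0.45699 -0.20844 +1.00000]
B = K⁻¹H; ‖b₁‖=1.143354, ‖b₂‖=1.143354; λ = 2/(‖b₁‖+‖b₂‖) = 0.874619, sign → tz>0 ⇒ λ=+0.874619
r₁ = λ·B[:,0] = (+0.74588,-0.53284,-0.39969); r₂ = λ·B[:,1] = (+0.50499,+0.84365,-0.18230)
r₃ = r₁×r₂ = (+0.43434,-0.06587,+0.89834); SVD([r₁ r₂ r₃]) → R = UVᵀ:
  R  [+0.74588 +0.50499 +0.43434]
  R  [-0.53284 +0.84365 -0.06587]
  R  [-0.39969 -0.18230 +0.89834]
t = (+0.06644, +0.12697, +0.87462) m
tr R = 2.487865; θ = arccos((tr R − 1)/2) = 0.731860 rad = 41.933°
axis k = ((R−Rᵀ)₃₂, (R−Rᵀ)₁₃, (R−Rᵀ)₂₁) / (2 sinθ) = (-0.087119, +0.624036, -0.776524)
rvec = θ·k = (-0.063759, +0.456707, -0.568307)

rvec=(-0.0638, 0.4567, -0.5683) tvec=(0.0664, 0.1270, 0.8746)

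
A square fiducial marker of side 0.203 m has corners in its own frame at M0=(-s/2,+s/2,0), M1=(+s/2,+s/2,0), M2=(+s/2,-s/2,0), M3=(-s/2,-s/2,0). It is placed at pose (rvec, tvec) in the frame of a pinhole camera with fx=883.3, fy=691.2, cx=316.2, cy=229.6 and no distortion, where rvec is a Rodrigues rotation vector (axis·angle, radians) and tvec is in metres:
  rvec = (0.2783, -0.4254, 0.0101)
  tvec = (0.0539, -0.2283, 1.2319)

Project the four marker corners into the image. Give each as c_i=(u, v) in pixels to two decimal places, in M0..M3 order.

c0=(283.21, 158.19) c1=(411.00, 157.54) c2=(424.81, 46.15) c3=(292.10, 38.89)

Intrinsics K: fx=883.3, fy=691.2, cx=316.2, cy=229.6
Marker side s = 0.203 m; corners in marker frame (Z=0):
  M0 = (-0.1015, +0.1015, 0)
  M1 = (+0.1015, +0.1015, 0)
  M2 = (+0.1015, -0.1015, 0)
  M3 = (-0.1015, -0.1015, 0)
rvec = (0.2783, -0.4254, 0.0101), |rvec| = θ = 0.50845 rad = 29.132°
Rodrigues: sinθ=0.48682, 1−cosθ=0.12650; R = I + sinθ·[k]× + (1−cosθ)·[k]×²:
    [+0.91140 -0.06760 -0.40593]
    [-0.04826 +0.96205 -0.26857]
    [+0.40868 +0.26436 +0.87355]
t = (0.0539, -0.2283, 1.2319) m
M0: Pc = R·M0+t = (-0.04547, -0.12575, +1.21725); u = 883.3·(-0.04547)/1.21725 + 316.2 = 283.2057, v = 691.2·(-0.12575)/1.21725 + 229.6 = 158.1926
M1: Pc = R·M1+t = (+0.13955, -0.13555, +1.30021); u = 883.3·(+0.13955)/1.30021 + 316.2 = 411.0003, v = 691.2·(-0.13555)/1.30021 + 229.6 = 157.5409
M2: Pc = R·M2+t = (+0.15327, -0.33085, +1.24655); u = 883.3·(+0.15327)/1.24655 + 316.2 = 424.8056, v = 691.2·(-0.33085)/1.24655 + 229.6 = 46.1485
M3: Pc = R·M3+t = (-0.03175, -0.32105, +1.16359); u = 883.3·(-0.03175)/1.16359 + 316.2 = 292.1013, v = 691.2·(-0.32105)/1.16359 + 229.6 = 38.8881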